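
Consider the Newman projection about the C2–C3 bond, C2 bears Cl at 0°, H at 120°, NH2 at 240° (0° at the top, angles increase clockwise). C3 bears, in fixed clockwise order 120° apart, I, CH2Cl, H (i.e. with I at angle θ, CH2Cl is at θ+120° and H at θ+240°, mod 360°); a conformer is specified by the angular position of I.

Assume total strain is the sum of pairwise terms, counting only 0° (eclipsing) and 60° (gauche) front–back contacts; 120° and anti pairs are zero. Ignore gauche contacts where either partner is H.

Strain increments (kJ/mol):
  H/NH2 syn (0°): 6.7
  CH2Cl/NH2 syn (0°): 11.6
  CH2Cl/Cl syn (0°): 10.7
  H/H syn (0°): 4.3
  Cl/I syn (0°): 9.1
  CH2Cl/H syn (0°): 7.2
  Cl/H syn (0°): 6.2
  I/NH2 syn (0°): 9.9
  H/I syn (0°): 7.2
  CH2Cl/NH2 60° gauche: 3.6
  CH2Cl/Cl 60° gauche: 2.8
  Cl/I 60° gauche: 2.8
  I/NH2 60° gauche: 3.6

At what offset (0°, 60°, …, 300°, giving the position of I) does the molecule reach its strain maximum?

120°

I at 0° (eclipsed): Cl(0°)/I(0°) eclipsed 9.1; H(120°)/CH2Cl(120°) eclipsed 7.2; NH2(240°)/H(240°) eclipsed 6.7 → 23.0 kJ/mol.
I at 60° (staggered): Cl(0°)/I(60°) gauche 2.8; NH2(240°)/CH2Cl(180°) gauche 3.6 → 6.4 kJ/mol.
I at 120° (eclipsed): Cl(0°)/H(0°) eclipsed 6.2; H(120°)/I(120°) eclipsed 7.2; NH2(240°)/CH2Cl(240°) eclipsed 11.6 → 25.0 kJ/mol.
I at 180° (staggered): Cl(0°)/CH2Cl(300°) gauche 2.8; NH2(240°)/I(180°) gauche 3.6; NH2(240°)/CH2Cl(300°) gauche 3.6 → 10.0 kJ/mol.
I at 240° (eclipsed): Cl(0°)/CH2Cl(0°) eclipsed 10.7; H(120°)/H(120°) eclipsed 4.3; NH2(240°)/I(240°) eclipsed 9.9 → 24.9 kJ/mol.
I at 300° (staggered): Cl(0°)/I(300°) gauche 2.8; Cl(0°)/CH2Cl(60°) gauche 2.8; NH2(240°)/I(300°) gauche 3.6 → 9.2 kJ/mol.
The maximum (25.0 kJ/mol) occurs with I at 120°.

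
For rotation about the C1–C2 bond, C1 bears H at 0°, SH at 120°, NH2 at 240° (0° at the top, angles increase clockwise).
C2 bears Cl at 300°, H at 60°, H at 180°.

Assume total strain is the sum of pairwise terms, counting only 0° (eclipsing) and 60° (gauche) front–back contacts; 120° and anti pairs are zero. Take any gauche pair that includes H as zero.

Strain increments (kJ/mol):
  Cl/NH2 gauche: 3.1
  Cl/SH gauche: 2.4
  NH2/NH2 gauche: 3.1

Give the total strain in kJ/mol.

This conformer (staggered): NH2–Cl gauche; 3.1 = 3.1 kJ/mol.

3.1 kJ/mol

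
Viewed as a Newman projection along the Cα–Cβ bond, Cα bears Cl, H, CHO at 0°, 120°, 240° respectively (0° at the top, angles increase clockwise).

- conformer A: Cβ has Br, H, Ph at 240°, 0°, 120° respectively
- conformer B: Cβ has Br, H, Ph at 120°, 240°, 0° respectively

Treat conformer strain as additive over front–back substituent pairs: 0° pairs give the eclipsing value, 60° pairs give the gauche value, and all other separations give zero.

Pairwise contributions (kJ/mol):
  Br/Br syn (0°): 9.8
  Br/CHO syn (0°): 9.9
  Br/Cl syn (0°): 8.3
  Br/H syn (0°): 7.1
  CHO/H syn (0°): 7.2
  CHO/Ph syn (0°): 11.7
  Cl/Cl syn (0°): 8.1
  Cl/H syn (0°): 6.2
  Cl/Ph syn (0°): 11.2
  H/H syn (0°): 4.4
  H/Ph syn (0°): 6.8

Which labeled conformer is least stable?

B

A (eclipsed): Cl–H eclipsed, H–Ph eclipsed, CHO–Br eclipsed; 6.2 + 6.8 + 9.9 = 22.9 kJ/mol.
B (eclipsed): Cl–Ph eclipsed, H–Br eclipsed, CHO–H eclipsed; 11.2 + 7.1 + 7.2 = 25.5 kJ/mol.
B has the highest total (25.5 kJ/mol).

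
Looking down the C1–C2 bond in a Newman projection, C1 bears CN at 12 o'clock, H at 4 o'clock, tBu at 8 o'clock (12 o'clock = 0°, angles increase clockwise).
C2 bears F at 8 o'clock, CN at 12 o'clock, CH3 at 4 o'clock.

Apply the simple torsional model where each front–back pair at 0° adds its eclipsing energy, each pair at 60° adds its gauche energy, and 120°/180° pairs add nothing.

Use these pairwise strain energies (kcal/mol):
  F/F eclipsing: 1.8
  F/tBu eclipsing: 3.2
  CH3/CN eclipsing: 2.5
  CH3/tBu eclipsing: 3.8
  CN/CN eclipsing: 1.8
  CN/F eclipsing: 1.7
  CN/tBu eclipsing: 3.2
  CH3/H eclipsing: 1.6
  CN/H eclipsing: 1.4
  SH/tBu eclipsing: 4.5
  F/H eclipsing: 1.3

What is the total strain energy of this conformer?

6.6 kcal/mol

This conformer is eclipsed. CN at 0° is eclipsed with CN at 0° (1.8); H at 120° is eclipsed with CH3 at 120° (1.6); tBu at 240° is eclipsed with F at 240° (3.2). Total 6.6 kcal/mol.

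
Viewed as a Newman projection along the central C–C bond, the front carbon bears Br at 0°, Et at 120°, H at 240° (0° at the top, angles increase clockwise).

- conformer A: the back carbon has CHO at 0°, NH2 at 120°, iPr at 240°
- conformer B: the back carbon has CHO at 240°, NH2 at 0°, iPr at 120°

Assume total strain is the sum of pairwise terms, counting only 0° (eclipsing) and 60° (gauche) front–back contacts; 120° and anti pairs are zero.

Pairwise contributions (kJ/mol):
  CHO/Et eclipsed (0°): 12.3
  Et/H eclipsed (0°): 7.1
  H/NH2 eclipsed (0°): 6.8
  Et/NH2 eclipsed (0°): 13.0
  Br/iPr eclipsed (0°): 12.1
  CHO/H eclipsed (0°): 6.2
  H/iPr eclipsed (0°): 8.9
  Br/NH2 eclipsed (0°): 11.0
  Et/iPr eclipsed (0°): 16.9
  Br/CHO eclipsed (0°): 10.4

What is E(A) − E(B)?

A (eclipsed): Br(0°)/CHO(0°) eclipsed 10.4; Et(120°)/NH2(120°) eclipsed 13.0; H(240°)/iPr(240°) eclipsed 8.9 → 32.3 kJ/mol.
B (eclipsed): Br(0°)/NH2(0°) eclipsed 11.0; Et(120°)/iPr(120°) eclipsed 16.9; H(240°)/CHO(240°) eclipsed 6.2 → 34.1 kJ/mol.
E(A) − E(B) = 32.3 − 34.1 = -1.8 kJ/mol.

-1.8 kJ/mol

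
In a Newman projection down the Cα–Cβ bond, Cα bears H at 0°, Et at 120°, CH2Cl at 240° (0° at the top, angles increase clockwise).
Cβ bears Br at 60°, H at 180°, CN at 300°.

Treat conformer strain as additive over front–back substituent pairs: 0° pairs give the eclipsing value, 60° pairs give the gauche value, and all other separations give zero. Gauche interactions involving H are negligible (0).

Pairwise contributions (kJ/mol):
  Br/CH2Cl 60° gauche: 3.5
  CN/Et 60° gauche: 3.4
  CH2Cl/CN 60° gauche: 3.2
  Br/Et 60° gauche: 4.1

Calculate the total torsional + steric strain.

This conformer is staggered. Et at 120° is gauche with Br at 60° (4.1); CH2Cl at 240° is gauche with CN at 300° (3.2). Total 7.3 kJ/mol.

7.3 kJ/mol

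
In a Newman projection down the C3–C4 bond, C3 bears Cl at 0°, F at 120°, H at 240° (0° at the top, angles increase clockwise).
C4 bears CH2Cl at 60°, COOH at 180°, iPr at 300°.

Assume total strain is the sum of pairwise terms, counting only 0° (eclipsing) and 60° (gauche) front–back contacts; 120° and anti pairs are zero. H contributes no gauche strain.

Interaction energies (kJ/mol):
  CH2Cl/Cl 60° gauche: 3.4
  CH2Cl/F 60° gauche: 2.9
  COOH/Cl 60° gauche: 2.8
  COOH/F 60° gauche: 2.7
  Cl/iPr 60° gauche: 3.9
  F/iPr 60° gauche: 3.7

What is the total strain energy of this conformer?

12.9 kJ/mol

This conformer (staggered): Cl(0°)/CH2Cl(60°) gauche 3.4; Cl(0°)/iPr(300°) gauche 3.9; F(120°)/CH2Cl(60°) gauche 2.9; F(120°)/COOH(180°) gauche 2.7 → 12.9 kJ/mol.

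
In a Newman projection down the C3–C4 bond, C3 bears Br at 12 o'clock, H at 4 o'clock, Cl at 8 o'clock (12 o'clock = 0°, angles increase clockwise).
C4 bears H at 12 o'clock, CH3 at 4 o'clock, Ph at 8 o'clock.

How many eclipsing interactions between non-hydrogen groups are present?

1

Non-H eclipsing pairs: Cl(240°)/Ph(240°) — 1 interaction.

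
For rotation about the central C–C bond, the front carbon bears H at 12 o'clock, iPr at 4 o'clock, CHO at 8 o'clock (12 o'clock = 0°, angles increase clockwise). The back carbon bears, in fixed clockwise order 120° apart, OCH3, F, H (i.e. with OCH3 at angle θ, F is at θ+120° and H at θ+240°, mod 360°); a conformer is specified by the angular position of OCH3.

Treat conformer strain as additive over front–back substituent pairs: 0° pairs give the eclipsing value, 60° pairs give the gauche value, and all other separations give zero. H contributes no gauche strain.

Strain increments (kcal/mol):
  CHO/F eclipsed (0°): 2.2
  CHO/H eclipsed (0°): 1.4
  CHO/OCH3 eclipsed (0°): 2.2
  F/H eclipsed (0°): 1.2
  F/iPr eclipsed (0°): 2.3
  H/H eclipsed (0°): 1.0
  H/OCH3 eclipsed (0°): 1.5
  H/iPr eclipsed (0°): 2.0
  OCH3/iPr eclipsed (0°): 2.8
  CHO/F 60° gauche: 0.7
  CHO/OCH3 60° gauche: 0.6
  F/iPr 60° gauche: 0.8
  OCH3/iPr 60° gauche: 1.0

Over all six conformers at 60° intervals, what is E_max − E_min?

4.6 kcal/mol

OCH3 at 0° (eclipsed): H(0°)/OCH3(0°) eclipsed 1.5; iPr(120°)/F(120°) eclipsed 2.3; CHO(240°)/H(240°) eclipsed 1.4 → 5.2 kcal/mol.
OCH3 at 60° (staggered): iPr(120°)/OCH3(60°) gauche 1.0; iPr(120°)/F(180°) gauche 0.8; CHO(240°)/F(180°) gauche 0.7 → 2.5 kcal/mol.
OCH3 at 120° (eclipsed): H(0°)/H(0°) eclipsed 1.0; iPr(120°)/OCH3(120°) eclipsed 2.8; CHO(240°)/F(240°) eclipsed 2.2 → 6.0 kcal/mol.
OCH3 at 180° (staggered): iPr(120°)/OCH3(180°) gauche 1.0; CHO(240°)/OCH3(180°) gauche 0.6; CHO(240°)/F(300°) gauche 0.7 → 2.3 kcal/mol.
OCH3 at 240° (eclipsed): H(0°)/F(0°) eclipsed 1.2; iPr(120°)/H(120°) eclipsed 2.0; CHO(240°)/OCH3(240°) eclipsed 2.2 → 5.4 kcal/mol.
OCH3 at 300° (staggered): iPr(120°)/F(60°) gauche 0.8; CHO(240°)/OCH3(300°) gauche 0.6 → 1.4 kcal/mol.
Max at 120° (6.0 kcal/mol), min at 300° (1.4 kcal/mol); barrier = 4.6 kcal/mol.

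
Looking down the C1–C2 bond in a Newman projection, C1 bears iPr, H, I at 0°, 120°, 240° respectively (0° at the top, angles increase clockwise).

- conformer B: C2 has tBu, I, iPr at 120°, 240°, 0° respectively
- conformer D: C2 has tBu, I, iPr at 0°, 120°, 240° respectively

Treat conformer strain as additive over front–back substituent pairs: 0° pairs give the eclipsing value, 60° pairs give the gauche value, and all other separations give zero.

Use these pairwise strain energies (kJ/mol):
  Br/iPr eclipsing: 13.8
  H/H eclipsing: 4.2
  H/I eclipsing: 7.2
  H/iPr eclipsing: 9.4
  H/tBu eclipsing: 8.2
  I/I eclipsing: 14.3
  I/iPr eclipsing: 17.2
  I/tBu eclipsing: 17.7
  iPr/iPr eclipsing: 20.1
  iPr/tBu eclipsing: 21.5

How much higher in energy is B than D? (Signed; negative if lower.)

-3.3 kJ/mol

B is eclipsed. iPr at 0° is eclipsed with iPr at 0° (20.1); H at 120° is eclipsed with tBu at 120° (8.2); I at 240° is eclipsed with I at 240° (14.3). Total 42.6 kJ/mol.
D is eclipsed. iPr at 0° is eclipsed with tBu at 0° (21.5); H at 120° is eclipsed with I at 120° (7.2); I at 240° is eclipsed with iPr at 240° (17.2). Total 45.9 kJ/mol.
E(B) − E(D) = 42.6 − 45.9 = -3.3 kJ/mol.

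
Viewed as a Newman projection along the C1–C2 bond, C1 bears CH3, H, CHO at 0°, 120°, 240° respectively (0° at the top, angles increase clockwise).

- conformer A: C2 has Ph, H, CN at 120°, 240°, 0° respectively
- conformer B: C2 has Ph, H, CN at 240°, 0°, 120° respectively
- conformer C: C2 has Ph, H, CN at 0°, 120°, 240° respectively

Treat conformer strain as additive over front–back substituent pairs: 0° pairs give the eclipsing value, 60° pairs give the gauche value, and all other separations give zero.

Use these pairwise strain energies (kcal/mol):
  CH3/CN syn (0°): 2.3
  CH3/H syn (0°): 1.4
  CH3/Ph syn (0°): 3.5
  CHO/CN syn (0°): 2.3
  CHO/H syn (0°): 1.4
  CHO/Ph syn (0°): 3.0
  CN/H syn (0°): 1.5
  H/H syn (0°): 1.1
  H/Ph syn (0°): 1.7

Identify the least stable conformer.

C

A (eclipsed): CH3(0°)/CN(0°) eclipsed 2.3; H(120°)/Ph(120°) eclipsed 1.7; CHO(240°)/H(240°) eclipsed 1.4 → 5.4 kcal/mol.
B (eclipsed): CH3(0°)/H(0°) eclipsed 1.4; H(120°)/CN(120°) eclipsed 1.5; CHO(240°)/Ph(240°) eclipsed 3.0 → 5.9 kcal/mol.
C (eclipsed): CH3(0°)/Ph(0°) eclipsed 3.5; H(120°)/H(120°) eclipsed 1.1; CHO(240°)/CN(240°) eclipsed 2.3 → 6.9 kcal/mol.
C has the highest total (6.9 kcal/mol).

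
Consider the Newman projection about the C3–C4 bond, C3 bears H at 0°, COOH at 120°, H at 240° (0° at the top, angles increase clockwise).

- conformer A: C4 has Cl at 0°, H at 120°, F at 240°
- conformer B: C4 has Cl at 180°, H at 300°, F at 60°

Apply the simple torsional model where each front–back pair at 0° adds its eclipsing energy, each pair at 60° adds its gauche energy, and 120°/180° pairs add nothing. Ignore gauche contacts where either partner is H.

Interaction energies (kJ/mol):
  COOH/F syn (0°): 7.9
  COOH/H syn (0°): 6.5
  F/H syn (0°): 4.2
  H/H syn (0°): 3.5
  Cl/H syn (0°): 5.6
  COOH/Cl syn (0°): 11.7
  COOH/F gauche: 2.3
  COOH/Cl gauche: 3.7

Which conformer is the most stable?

B

A is eclipsed. H at 0° is eclipsed with Cl at 0° (5.6); COOH at 120° is eclipsed with H at 120° (6.5); H at 240° is eclipsed with F at 240° (4.2). Total 16.3 kJ/mol.
B is staggered. COOH at 120° is gauche with Cl at 180° (3.7); COOH at 120° is gauche with F at 60° (2.3). Total 6.0 kJ/mol.
B has the lowest total (6.0 kJ/mol).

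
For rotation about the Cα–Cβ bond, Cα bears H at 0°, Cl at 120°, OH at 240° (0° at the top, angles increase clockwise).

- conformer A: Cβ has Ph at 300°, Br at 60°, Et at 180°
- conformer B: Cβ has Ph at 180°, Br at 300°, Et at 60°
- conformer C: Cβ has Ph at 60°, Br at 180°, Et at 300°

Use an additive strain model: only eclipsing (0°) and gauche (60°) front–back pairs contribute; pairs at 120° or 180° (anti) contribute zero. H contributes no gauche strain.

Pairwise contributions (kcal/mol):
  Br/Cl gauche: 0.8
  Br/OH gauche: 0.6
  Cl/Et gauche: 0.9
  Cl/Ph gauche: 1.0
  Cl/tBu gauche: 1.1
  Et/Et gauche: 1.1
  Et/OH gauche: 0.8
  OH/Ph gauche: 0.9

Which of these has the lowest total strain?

C

A (staggered): Cl–Br gauche, Cl–Et gauche, OH–Ph gauche, OH–Et gauche; 0.8 + 0.9 + 0.9 + 0.8 = 3.4 kcal/mol.
B (staggered): Cl–Ph gauche, Cl–Et gauche, OH–Ph gauche, OH–Br gauche; 1.0 + 0.9 + 0.9 + 0.6 = 3.4 kcal/mol.
C (staggered): Cl–Ph gauche, Cl–Br gauche, OH–Br gauche, OH–Et gauche; 1.0 + 0.8 + 0.6 + 0.8 = 3.2 kcal/mol.
C has the lowest total (3.2 kcal/mol).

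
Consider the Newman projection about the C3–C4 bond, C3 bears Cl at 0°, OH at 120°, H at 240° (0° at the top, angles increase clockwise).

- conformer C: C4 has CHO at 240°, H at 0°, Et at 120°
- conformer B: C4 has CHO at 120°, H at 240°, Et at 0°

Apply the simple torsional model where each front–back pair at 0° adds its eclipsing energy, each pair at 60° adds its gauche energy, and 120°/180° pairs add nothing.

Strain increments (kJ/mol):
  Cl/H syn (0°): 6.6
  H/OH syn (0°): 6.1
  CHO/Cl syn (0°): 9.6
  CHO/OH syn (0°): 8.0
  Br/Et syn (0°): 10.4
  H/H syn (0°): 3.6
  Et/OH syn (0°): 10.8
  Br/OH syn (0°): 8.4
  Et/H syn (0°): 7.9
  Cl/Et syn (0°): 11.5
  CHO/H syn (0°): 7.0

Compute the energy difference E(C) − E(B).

+1.3 kJ/mol

C (eclipsed): Cl(0°)/H(0°) eclipsed 6.6; OH(120°)/Et(120°) eclipsed 10.8; H(240°)/CHO(240°) eclipsed 7.0 → 24.4 kJ/mol.
B (eclipsed): Cl(0°)/Et(0°) eclipsed 11.5; OH(120°)/CHO(120°) eclipsed 8.0; H(240°)/H(240°) eclipsed 3.6 → 23.1 kJ/mol.
E(C) − E(B) = 24.4 − 23.1 = +1.3 kJ/mol.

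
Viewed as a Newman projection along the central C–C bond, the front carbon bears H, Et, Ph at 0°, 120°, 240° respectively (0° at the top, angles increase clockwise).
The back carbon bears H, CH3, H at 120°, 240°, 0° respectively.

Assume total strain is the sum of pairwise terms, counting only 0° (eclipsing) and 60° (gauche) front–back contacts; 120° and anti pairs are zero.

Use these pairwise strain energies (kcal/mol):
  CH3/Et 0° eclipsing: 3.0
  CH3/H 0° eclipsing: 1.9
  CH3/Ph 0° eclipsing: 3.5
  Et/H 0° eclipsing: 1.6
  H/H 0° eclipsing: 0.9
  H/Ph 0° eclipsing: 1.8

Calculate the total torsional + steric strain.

6.0 kcal/mol

This conformer (eclipsed): H–H eclipsed, Et–H eclipsed, Ph–CH3 eclipsed; 0.9 + 1.6 + 3.5 = 6.0 kcal/mol.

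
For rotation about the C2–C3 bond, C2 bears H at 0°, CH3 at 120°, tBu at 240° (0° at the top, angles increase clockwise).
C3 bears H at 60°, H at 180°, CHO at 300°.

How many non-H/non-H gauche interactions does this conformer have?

Non-H gauche pairs: tBu(240°)/CHO(300°) — 1 interaction.

1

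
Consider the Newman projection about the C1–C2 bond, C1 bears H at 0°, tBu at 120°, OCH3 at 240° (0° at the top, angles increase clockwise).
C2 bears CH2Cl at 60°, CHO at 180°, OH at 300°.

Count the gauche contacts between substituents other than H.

Non-H gauche pairs: tBu(120°)/CH2Cl(60°); tBu(120°)/CHO(180°); OCH3(240°)/CHO(180°); OCH3(240°)/OH(300°) — 4 interactions.

4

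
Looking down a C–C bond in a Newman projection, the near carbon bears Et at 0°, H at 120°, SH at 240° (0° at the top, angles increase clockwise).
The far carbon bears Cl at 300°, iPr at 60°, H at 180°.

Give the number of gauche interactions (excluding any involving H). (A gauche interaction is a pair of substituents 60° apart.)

Non-H gauche pairs: Et(0°)/Cl(300°); Et(0°)/iPr(60°); SH(240°)/Cl(300°) — 3 interactions.

3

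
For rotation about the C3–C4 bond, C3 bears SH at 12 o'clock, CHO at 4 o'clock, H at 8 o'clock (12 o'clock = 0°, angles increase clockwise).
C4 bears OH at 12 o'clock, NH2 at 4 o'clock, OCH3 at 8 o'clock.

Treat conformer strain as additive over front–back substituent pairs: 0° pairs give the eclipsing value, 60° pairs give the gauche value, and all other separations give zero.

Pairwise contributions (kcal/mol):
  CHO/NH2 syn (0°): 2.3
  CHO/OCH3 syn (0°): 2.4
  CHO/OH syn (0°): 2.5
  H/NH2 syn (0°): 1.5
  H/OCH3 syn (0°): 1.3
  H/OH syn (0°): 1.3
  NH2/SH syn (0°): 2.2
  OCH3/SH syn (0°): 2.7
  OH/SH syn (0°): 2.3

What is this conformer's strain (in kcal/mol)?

5.9 kcal/mol

This conformer (eclipsed): SH(0°)/OH(0°) eclipsed 2.3; CHO(120°)/NH2(120°) eclipsed 2.3; H(240°)/OCH3(240°) eclipsed 1.3 → 5.9 kcal/mol.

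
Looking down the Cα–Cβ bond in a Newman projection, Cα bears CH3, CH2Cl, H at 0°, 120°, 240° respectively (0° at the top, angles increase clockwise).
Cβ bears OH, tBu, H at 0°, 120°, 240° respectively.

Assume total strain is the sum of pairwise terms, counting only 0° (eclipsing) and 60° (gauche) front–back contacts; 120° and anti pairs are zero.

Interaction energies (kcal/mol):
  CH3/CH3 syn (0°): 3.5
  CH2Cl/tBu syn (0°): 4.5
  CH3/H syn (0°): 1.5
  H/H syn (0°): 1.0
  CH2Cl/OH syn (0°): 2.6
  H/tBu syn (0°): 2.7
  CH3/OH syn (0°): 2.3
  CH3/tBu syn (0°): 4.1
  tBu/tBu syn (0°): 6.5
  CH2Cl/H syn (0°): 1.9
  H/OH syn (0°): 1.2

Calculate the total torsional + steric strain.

7.8 kcal/mol

This conformer (eclipsed): CH3–OH eclipsed, CH2Cl–tBu eclipsed, H–H eclipsed; 2.3 + 4.5 + 1.0 = 7.8 kcal/mol.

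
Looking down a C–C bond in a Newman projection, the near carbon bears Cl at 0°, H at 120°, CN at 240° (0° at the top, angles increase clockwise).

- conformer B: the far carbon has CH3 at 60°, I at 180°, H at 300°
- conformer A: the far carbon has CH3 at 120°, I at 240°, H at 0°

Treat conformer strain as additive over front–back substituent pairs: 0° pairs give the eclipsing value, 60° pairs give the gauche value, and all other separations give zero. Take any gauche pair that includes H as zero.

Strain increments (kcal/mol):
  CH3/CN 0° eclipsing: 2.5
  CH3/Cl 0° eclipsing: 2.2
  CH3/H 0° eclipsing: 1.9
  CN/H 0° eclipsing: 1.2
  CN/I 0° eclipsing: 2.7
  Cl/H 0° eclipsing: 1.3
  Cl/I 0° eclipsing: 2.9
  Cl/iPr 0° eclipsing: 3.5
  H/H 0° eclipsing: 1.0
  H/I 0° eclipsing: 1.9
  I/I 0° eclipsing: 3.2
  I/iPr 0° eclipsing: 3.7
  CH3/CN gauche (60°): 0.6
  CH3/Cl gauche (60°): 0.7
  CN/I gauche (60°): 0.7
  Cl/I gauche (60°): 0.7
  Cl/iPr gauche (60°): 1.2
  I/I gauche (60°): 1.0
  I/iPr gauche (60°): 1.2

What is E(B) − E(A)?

-4.5 kcal/mol

B (staggered): Cl(0°)/CH3(60°) gauche 0.7; CN(240°)/I(180°) gauche 0.7 → 1.4 kcal/mol.
A (eclipsed): Cl(0°)/H(0°) eclipsed 1.3; H(120°)/CH3(120°) eclipsed 1.9; CN(240°)/I(240°) eclipsed 2.7 → 5.9 kcal/mol.
E(B) − E(A) = 1.4 − 5.9 = -4.5 kcal/mol.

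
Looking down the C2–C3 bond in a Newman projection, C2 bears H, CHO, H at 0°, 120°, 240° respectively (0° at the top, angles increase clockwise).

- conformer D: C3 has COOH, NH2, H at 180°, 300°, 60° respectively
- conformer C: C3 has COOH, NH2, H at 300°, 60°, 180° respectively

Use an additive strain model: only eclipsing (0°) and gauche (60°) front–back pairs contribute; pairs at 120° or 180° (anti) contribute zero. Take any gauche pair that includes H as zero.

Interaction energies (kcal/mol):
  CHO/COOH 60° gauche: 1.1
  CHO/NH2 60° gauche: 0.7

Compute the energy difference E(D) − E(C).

+0.4 kcal/mol

D (staggered): CHO–COOH gauche; 1.1 = 1.1 kcal/mol.
C (staggered): CHO–NH2 gauche; 0.7 = 0.7 kcal/mol.
E(D) − E(C) = 1.1 − 0.7 = +0.4 kcal/mol.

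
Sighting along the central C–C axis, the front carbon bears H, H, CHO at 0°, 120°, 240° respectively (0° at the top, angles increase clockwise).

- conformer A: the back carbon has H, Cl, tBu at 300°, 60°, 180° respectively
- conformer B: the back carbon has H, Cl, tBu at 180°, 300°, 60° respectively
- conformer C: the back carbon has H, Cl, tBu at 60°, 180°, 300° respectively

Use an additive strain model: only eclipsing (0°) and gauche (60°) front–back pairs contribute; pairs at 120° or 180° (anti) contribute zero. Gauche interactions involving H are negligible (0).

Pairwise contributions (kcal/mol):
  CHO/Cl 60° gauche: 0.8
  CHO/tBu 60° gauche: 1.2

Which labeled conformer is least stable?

A (staggered): CHO(240°)/tBu(180°) gauche 1.2 → 1.2 kcal/mol.
B (staggered): CHO(240°)/Cl(300°) gauche 0.8 → 0.8 kcal/mol.
C (staggered): CHO(240°)/Cl(180°) gauche 0.8; CHO(240°)/tBu(300°) gauche 1.2 → 2.0 kcal/mol.
C has the highest total (2.0 kcal/mol).

C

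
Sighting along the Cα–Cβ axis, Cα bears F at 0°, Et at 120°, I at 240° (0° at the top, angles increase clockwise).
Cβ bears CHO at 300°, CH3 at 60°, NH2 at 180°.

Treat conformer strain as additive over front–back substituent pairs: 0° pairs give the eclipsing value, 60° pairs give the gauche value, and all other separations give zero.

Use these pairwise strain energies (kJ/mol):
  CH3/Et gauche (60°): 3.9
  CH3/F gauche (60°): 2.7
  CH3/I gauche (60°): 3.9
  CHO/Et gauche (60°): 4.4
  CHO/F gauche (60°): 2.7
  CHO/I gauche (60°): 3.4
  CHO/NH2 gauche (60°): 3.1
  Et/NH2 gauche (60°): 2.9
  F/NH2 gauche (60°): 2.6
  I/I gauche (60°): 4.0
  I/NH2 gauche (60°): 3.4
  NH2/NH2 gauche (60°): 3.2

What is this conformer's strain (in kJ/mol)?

This conformer is staggered. F at 0° is gauche with CHO at 300° (2.7); F at 0° is gauche with CH3 at 60° (2.7); Et at 120° is gauche with CH3 at 60° (3.9); Et at 120° is gauche with NH2 at 180° (2.9); I at 240° is gauche with CHO at 300° (3.4); I at 240° is gauche with NH2 at 180° (3.4). Total 19.0 kJ/mol.

19.0 kJ/mol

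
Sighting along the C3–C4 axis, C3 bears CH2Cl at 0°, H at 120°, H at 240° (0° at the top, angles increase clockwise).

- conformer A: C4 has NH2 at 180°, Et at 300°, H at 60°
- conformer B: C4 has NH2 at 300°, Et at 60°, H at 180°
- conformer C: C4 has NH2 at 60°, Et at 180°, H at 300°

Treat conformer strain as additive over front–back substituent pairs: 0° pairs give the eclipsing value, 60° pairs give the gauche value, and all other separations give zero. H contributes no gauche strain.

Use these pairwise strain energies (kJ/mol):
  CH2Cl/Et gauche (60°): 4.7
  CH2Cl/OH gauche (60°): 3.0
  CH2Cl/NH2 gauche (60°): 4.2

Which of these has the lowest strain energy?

C

A is staggered. CH2Cl at 0° is gauche with Et at 300° (4.7). Total 4.7 kJ/mol.
B is staggered. CH2Cl at 0° is gauche with NH2 at 300° (4.2); CH2Cl at 0° is gauche with Et at 60° (4.7). Total 8.9 kJ/mol.
C is staggered. CH2Cl at 0° is gauche with NH2 at 60° (4.2). Total 4.2 kJ/mol.
C has the lowest total (4.2 kJ/mol).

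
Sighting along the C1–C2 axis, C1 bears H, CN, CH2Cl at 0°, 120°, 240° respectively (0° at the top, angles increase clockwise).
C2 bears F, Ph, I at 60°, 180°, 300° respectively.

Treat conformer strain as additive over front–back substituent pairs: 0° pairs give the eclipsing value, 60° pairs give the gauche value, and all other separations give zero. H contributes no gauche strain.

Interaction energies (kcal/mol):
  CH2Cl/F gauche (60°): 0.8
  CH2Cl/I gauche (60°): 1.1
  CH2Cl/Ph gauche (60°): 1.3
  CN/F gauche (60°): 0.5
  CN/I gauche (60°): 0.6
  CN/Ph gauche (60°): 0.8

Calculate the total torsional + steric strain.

This conformer is staggered. CN at 120° is gauche with F at 60° (0.5); CN at 120° is gauche with Ph at 180° (0.8); CH2Cl at 240° is gauche with Ph at 180° (1.3); CH2Cl at 240° is gauche with I at 300° (1.1). Total 3.7 kcal/mol.

3.7 kcal/mol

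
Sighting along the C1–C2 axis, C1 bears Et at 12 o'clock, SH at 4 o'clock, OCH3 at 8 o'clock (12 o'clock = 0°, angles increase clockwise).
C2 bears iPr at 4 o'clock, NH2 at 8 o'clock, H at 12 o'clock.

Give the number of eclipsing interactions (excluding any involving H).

2

Non-H eclipsing pairs: SH(120°)/iPr(120°); OCH3(240°)/NH2(240°) — 2 interactions.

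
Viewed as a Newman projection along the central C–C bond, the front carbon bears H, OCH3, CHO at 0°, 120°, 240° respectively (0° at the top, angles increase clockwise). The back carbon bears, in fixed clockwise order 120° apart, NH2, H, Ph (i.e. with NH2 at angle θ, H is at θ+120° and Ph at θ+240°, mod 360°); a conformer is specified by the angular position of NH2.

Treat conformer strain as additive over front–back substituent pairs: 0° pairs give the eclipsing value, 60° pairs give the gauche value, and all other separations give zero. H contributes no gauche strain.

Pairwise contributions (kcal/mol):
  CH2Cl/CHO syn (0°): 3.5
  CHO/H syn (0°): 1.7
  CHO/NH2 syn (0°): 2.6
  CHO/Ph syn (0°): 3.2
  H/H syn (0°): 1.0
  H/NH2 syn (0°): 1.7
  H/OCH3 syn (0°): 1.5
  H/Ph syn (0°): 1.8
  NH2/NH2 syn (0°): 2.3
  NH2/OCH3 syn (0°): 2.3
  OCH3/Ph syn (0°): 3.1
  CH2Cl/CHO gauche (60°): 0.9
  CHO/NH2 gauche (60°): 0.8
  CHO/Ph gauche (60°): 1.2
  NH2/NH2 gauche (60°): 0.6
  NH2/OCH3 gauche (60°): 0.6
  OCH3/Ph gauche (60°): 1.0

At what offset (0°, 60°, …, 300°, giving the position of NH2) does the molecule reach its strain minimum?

60°

NH2 at 0° is eclipsed. H at 0° is eclipsed with NH2 at 0° (1.7); OCH3 at 120° is eclipsed with H at 120° (1.5); CHO at 240° is eclipsed with Ph at 240° (3.2). Total 6.4 kcal/mol.
NH2 at 60° is staggered. OCH3 at 120° is gauche with NH2 at 60° (0.6); CHO at 240° is gauche with Ph at 300° (1.2). Total 1.8 kcal/mol.
NH2 at 120° is eclipsed. H at 0° is eclipsed with Ph at 0° (1.8); OCH3 at 120° is eclipsed with NH2 at 120° (2.3); CHO at 240° is eclipsed with H at 240° (1.7). Total 5.8 kcal/mol.
NH2 at 180° is staggered. OCH3 at 120° is gauche with NH2 at 180° (0.6); OCH3 at 120° is gauche with Ph at 60° (1.0); CHO at 240° is gauche with NH2 at 180° (0.8). Total 2.4 kcal/mol.
NH2 at 240° is eclipsed. H at 0° is eclipsed with H at 0° (1.0); OCH3 at 120° is eclipsed with Ph at 120° (3.1); CHO at 240° is eclipsed with NH2 at 240° (2.6). Total 6.7 kcal/mol.
NH2 at 300° is staggered. OCH3 at 120° is gauche with Ph at 180° (1.0); CHO at 240° is gauche with NH2 at 300° (0.8); CHO at 240° is gauche with Ph at 180° (1.2). Total 3.0 kcal/mol.
The minimum (1.8 kcal/mol) occurs with NH2 at 60°.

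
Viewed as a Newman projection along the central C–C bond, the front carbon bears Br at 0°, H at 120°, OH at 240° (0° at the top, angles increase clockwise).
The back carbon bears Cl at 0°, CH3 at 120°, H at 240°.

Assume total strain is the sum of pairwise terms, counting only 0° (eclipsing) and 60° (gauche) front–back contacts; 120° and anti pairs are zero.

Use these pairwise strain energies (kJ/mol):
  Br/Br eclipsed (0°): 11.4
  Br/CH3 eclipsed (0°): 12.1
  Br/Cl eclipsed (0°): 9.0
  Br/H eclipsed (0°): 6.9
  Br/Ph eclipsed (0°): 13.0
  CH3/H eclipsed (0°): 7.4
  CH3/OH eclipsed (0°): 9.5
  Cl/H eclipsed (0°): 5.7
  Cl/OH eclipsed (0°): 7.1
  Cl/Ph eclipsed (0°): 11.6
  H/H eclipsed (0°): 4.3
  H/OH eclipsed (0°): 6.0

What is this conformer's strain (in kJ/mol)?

This conformer (eclipsed): Br–Cl eclipsed, H–CH3 eclipsed, OH–H eclipsed; 9.0 + 7.4 + 6.0 = 22.4 kJ/mol.

22.4 kJ/mol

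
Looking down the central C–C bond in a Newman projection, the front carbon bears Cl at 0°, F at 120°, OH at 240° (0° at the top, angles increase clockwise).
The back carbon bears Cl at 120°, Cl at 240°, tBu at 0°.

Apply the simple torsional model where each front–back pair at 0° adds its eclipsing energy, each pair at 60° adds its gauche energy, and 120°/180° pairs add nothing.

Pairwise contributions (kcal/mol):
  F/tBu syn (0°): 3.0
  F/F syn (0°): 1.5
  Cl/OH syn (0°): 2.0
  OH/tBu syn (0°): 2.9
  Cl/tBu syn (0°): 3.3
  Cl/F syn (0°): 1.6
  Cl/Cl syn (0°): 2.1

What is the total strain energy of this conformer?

This conformer (eclipsed): Cl–tBu eclipsed, F–Cl eclipsed, OH–Cl eclipsed; 3.3 + 1.6 + 2.0 = 6.9 kcal/mol.

6.9 kcal/mol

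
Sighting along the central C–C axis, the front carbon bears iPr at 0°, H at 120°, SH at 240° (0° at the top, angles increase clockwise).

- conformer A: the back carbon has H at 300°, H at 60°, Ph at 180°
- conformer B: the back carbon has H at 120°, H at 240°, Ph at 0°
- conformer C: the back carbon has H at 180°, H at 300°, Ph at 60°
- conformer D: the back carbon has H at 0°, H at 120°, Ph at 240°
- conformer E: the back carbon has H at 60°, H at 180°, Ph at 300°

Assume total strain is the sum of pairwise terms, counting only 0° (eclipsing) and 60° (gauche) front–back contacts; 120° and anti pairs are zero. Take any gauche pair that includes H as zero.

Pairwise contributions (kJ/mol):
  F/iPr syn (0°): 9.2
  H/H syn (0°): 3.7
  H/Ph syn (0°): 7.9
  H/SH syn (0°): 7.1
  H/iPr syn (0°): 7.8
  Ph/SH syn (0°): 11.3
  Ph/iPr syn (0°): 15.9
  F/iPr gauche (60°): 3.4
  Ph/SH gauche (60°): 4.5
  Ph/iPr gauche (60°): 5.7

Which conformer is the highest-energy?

A (staggered): SH(240°)/Ph(180°) gauche 4.5 → 4.5 kJ/mol.
B (eclipsed): iPr(0°)/Ph(0°) eclipsed 15.9; H(120°)/H(120°) eclipsed 3.7; SH(240°)/H(240°) eclipsed 7.1 → 26.7 kJ/mol.
C (staggered): iPr(0°)/Ph(60°) gauche 5.7 → 5.7 kJ/mol.
D (eclipsed): iPr(0°)/H(0°) eclipsed 7.8; H(120°)/H(120°) eclipsed 3.7; SH(240°)/Ph(240°) eclipsed 11.3 → 22.8 kJ/mol.
E (staggered): iPr(0°)/Ph(300°) gauche 5.7; SH(240°)/Ph(300°) gauche 4.5 → 10.2 kJ/mol.
B has the highest total (26.7 kJ/mol).

B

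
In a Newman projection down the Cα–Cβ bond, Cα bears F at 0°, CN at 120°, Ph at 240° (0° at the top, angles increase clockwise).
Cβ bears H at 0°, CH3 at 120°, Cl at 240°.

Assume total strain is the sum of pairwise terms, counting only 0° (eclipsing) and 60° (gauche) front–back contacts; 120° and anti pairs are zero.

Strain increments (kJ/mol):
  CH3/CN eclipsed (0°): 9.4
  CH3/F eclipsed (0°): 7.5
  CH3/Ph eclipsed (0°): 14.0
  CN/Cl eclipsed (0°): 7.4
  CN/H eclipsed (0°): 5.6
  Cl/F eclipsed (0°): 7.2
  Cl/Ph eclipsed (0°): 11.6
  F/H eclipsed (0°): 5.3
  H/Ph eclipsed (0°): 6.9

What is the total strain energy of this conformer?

26.3 kJ/mol

This conformer (eclipsed): F(0°)/H(0°) eclipsed 5.3; CN(120°)/CH3(120°) eclipsed 9.4; Ph(240°)/Cl(240°) eclipsed 11.6 → 26.3 kJ/mol.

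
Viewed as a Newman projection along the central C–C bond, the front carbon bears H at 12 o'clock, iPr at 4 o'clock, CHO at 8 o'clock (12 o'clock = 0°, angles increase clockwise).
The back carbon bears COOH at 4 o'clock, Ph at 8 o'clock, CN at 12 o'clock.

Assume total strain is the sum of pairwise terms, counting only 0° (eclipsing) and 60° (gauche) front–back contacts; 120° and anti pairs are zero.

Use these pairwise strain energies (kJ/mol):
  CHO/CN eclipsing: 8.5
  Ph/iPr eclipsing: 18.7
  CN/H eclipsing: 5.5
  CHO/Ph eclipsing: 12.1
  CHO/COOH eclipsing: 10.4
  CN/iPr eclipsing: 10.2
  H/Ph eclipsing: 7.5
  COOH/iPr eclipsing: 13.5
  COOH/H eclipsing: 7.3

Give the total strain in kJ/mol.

31.1 kJ/mol

This conformer (eclipsed): H(0°)/CN(0°) eclipsed 5.5; iPr(120°)/COOH(120°) eclipsed 13.5; CHO(240°)/Ph(240°) eclipsed 12.1 → 31.1 kJ/mol.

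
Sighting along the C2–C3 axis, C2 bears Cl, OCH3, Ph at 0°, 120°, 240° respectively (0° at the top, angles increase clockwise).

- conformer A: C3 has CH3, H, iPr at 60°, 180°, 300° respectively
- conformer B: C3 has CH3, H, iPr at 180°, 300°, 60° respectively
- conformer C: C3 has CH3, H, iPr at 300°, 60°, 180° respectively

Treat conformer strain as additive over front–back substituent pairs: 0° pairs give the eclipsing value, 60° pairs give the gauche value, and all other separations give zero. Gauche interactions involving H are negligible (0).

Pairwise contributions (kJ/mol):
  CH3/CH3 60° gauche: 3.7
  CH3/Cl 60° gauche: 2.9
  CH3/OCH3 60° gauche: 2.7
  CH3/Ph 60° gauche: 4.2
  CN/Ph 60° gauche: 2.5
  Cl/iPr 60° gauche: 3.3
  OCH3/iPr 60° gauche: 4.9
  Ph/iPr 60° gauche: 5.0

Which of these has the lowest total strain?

A

A (staggered): Cl–CH3 gauche, Cl–iPr gauche, OCH3–CH3 gauche, Ph–iPr gauche; 2.9 + 3.3 + 2.7 + 5.0 = 13.9 kJ/mol.
B (staggered): Cl–iPr gauche, OCH3–CH3 gauche, OCH3–iPr gauche, Ph–CH3 gauche; 3.3 + 2.7 + 4.9 + 4.2 = 15.1 kJ/mol.
C (staggered): Cl–CH3 gauche, OCH3–iPr gauche, Ph–CH3 gauche, Ph–iPr gauche; 2.9 + 4.9 + 4.2 + 5.0 = 17.0 kJ/mol.
A has the lowest total (13.9 kJ/mol).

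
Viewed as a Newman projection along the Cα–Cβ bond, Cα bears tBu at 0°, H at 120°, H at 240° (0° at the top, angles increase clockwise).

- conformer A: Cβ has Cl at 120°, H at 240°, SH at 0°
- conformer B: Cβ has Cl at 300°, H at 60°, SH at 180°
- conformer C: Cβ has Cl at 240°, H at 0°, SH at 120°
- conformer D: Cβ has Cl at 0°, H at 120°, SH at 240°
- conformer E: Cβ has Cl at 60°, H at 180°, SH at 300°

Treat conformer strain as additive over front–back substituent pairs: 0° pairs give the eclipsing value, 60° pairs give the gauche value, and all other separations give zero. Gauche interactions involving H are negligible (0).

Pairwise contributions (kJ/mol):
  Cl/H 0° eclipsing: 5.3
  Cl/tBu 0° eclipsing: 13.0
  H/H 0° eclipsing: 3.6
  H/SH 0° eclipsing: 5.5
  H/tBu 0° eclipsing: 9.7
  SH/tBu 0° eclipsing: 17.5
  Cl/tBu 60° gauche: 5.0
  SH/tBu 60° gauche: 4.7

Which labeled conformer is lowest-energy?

A (eclipsed): tBu–SH eclipsed, H–Cl eclipsed, H–H eclipsed; 17.5 + 5.3 + 3.6 = 26.4 kJ/mol.
B (staggered): tBu–Cl gauche; 5.0 = 5.0 kJ/mol.
C (eclipsed): tBu–H eclipsed, H–SH eclipsed, H–Cl eclipsed; 9.7 + 5.5 + 5.3 = 20.5 kJ/mol.
D (eclipsed): tBu–Cl eclipsed, H–H eclipsed, H–SH eclipsed; 13.0 + 3.6 + 5.5 = 22.1 kJ/mol.
E (staggered): tBu–Cl gauche, tBu–SH gauche; 5.0 + 4.7 = 9.7 kJ/mol.
B has the lowest total (5.0 kJ/mol).

B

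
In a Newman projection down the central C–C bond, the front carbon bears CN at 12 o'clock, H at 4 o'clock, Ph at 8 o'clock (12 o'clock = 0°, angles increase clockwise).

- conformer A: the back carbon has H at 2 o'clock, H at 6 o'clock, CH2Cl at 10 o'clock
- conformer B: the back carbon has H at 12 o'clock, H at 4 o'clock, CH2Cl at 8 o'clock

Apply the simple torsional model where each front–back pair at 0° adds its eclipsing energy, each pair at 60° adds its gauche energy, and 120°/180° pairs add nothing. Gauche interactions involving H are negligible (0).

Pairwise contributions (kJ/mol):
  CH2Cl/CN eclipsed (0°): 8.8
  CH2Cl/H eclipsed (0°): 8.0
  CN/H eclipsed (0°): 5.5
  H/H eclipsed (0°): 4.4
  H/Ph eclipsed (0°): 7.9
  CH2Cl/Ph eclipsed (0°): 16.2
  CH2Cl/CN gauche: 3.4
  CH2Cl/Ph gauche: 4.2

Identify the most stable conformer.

A

A (staggered): CN(0°)/CH2Cl(300°) gauche 3.4; Ph(240°)/CH2Cl(300°) gauche 4.2 → 7.6 kJ/mol.
B (eclipsed): CN(0°)/H(0°) eclipsed 5.5; H(120°)/H(120°) eclipsed 4.4; Ph(240°)/CH2Cl(240°) eclipsed 16.2 → 26.1 kJ/mol.
A has the lowest total (7.6 kJ/mol).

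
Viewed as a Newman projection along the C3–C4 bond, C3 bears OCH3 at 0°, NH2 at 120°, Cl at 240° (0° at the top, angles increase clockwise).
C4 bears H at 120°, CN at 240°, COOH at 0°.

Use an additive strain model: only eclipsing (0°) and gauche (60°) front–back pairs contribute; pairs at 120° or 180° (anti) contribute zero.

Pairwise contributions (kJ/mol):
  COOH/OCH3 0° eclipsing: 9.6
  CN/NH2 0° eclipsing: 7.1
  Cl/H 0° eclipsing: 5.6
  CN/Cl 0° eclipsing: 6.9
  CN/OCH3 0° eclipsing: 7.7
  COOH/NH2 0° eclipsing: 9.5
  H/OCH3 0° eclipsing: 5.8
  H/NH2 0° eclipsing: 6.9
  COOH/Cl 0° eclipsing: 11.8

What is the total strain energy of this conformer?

This conformer (eclipsed): OCH3(0°)/COOH(0°) eclipsed 9.6; NH2(120°)/H(120°) eclipsed 6.9; Cl(240°)/CN(240°) eclipsed 6.9 → 23.4 kJ/mol.

23.4 kJ/mol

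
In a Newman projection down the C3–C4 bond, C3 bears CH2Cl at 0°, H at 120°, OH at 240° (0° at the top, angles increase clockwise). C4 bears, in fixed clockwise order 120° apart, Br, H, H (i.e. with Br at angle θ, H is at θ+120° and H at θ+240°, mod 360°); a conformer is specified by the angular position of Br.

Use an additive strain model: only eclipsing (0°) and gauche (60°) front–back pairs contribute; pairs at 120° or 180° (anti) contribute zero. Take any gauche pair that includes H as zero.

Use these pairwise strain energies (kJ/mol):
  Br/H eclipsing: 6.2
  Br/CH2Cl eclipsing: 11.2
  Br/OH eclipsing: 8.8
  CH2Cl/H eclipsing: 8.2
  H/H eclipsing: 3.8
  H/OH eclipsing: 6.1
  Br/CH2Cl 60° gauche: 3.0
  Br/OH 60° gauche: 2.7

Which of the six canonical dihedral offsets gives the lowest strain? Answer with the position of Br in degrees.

Br at 0° (eclipsed): CH2Cl(0°)/Br(0°) eclipsed 11.2; H(120°)/H(120°) eclipsed 3.8; OH(240°)/H(240°) eclipsed 6.1 → 21.1 kJ/mol.
Br at 60° (staggered): CH2Cl(0°)/Br(60°) gauche 3.0 → 3.0 kJ/mol.
Br at 120° (eclipsed): CH2Cl(0°)/H(0°) eclipsed 8.2; H(120°)/Br(120°) eclipsed 6.2; OH(240°)/H(240°) eclipsed 6.1 → 20.5 kJ/mol.
Br at 180° (staggered): OH(240°)/Br(180°) gauche 2.7 → 2.7 kJ/mol.
Br at 240° (eclipsed): CH2Cl(0°)/H(0°) eclipsed 8.2; H(120°)/H(120°) eclipsed 3.8; OH(240°)/Br(240°) eclipsed 8.8 → 20.8 kJ/mol.
Br at 300° (staggered): CH2Cl(0°)/Br(300°) gauche 3.0; OH(240°)/Br(300°) gauche 2.7 → 5.7 kJ/mol.
The minimum (2.7 kJ/mol) occurs with Br at 180°.

180°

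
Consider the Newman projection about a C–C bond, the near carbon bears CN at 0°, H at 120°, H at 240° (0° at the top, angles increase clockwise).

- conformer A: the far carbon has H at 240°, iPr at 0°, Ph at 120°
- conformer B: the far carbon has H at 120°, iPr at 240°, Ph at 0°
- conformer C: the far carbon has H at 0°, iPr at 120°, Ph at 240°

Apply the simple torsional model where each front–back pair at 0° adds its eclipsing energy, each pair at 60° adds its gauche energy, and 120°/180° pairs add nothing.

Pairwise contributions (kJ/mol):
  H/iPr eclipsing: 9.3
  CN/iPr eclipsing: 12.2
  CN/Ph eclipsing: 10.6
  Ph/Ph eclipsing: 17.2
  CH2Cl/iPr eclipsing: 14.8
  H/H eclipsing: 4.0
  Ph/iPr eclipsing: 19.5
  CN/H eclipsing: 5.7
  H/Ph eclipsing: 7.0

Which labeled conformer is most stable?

C

A (eclipsed): CN(0°)/iPr(0°) eclipsed 12.2; H(120°)/Ph(120°) eclipsed 7.0; H(240°)/H(240°) eclipsed 4.0 → 23.2 kJ/mol.
B (eclipsed): CN(0°)/Ph(0°) eclipsed 10.6; H(120°)/H(120°) eclipsed 4.0; H(240°)/iPr(240°) eclipsed 9.3 → 23.9 kJ/mol.
C (eclipsed): CN(0°)/H(0°) eclipsed 5.7; H(120°)/iPr(120°) eclipsed 9.3; H(240°)/Ph(240°) eclipsed 7.0 → 22.0 kJ/mol.
C has the lowest total (22.0 kJ/mol).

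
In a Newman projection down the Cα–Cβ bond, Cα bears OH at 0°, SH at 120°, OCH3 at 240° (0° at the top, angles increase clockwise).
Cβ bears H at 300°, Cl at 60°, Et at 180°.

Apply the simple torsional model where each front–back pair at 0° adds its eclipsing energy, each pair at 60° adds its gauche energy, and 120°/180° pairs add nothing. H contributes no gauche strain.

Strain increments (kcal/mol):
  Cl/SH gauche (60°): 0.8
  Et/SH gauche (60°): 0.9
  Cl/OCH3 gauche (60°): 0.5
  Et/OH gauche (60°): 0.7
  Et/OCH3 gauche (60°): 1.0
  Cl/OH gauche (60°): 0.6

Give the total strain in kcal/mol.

This conformer (staggered): OH(0°)/Cl(60°) gauche 0.6; SH(120°)/Cl(60°) gauche 0.8; SH(120°)/Et(180°) gauche 0.9; OCH3(240°)/Et(180°) gauche 1.0 → 3.3 kcal/mol.

3.3 kcal/mol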